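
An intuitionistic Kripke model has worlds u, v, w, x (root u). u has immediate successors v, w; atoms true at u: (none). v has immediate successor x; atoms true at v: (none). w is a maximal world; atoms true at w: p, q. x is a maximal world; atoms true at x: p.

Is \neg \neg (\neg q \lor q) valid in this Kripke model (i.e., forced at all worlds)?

u \Vdash \neg \neg (\neg q \lor q): no world accessible from u forces \neg (\neg q \lor q).
Since the root u forces \neg \neg (\neg q \lor q) and forcing is persistent (monotone upward), every world forces it.

Yes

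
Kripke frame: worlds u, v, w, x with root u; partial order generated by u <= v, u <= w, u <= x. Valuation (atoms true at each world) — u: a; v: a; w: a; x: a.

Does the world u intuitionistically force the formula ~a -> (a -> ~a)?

u ||- ~a -> (a -> ~a) vacuously: no world accessible from u forces the antecedent ~a.

Yes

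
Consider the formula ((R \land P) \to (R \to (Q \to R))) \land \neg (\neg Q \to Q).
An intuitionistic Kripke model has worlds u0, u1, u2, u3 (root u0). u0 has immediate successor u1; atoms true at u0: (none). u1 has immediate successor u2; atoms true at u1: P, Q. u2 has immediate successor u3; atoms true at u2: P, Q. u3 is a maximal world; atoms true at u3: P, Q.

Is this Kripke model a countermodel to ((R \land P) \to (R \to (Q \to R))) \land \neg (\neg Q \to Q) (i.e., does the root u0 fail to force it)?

Yes

u0 \nVdash ((R \land P) \to (R \to (Q \to R))) \land \neg (\neg Q \to Q) since u0 fails \neg (\neg Q \to Q).
So the root u0 does not force ((R \land P) \to (R \to (Q \to R))) \land \neg (\neg Q \to Q); the model is a countermodel.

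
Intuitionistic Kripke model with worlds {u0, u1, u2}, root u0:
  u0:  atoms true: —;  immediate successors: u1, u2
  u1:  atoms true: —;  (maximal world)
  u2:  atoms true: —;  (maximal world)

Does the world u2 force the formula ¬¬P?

u2 ⊮ ¬¬P since u2 is accessible from u2 and u2 ⊩ ¬P.
u2 ⊩ ¬P: no world accessible from u2 forces P.

No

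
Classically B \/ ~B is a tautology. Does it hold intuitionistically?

No

This is the law of excluded middle, which is not intuitionistically valid.
A Kripke countermodel: worlds 0, 1; order generated by 0 <= 1; atoms true at each world — 0:{}; 1:{B}.
0 ||-/- B \/ ~B: neither disjunct is forced at 0.
0 lacks atom B, so 0 ||-/- B.
So the root 0 does not force the formula.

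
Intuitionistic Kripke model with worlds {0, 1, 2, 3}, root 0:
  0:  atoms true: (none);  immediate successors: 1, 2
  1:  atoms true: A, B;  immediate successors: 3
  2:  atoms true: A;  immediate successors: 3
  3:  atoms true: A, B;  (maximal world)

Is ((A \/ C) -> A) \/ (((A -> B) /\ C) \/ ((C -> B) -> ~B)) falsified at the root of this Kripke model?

0 ||- ((A \/ C) -> A) \/ (((A -> B) /\ C) \/ ((C -> B) -> ~B)) via the disjunct (A \/ C) -> A.
So the root 0 forces ((A \/ C) -> A) \/ (((A -> B) /\ C) \/ ((C -> B) -> ~B)); the model is not a countermodel.

No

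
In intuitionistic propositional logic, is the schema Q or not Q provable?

No

This is the law of excluded middle, which is not intuitionistically valid.
A Kripke countermodel: worlds u, v; order generated by u <= v; atoms true at each world — u:{}; v:{Q}.
u does not force Q or not Q: neither disjunct is forced at u.
u lacks atom Q, so u does not force Q.
So the root u does not force the formula.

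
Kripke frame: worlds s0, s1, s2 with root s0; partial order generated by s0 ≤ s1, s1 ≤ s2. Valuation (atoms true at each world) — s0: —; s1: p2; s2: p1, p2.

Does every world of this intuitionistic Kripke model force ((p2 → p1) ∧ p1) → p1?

Yes

s0 ⊩ ((p2 → p1) ∧ p1) → p1: every world accessible from s0 that forces (p2 → p1) ∧ p1 (namely s2) also forces p1.
Since the root s0 forces ((p2 → p1) ∧ p1) → p1 and forcing is persistent (monotone upward), every world forces it.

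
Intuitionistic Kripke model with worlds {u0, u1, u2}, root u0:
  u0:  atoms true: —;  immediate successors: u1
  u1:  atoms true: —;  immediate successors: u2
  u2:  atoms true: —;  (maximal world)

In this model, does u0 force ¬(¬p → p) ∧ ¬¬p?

No

u0 ⊮ ¬(¬p → p) ∧ ¬¬p since u0 fails ¬¬p.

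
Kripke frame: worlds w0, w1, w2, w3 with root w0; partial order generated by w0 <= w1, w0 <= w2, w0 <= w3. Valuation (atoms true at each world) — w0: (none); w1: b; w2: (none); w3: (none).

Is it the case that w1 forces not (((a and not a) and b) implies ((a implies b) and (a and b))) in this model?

No

w1 does not force not (((a and not a) and b) implies ((a implies b) and (a and b))) since w1 is accessible from w1 and w1 forces ((a and not a) and b) implies ((a implies b) and (a and b)).
w1 forces ((a and not a) and b) implies ((a implies b) and (a and b)) vacuously: no world accessible from w1 forces the antecedent (a and not a) and b.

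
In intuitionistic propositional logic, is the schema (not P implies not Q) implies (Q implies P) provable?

This is the converse of contraposition, which is not intuitionistically valid.
A Kripke countermodel: worlds a, b; order generated by a <= b; atoms true at each world — a:{Q}; b:{P,Q}.
a does not force (not P implies not Q) implies (Q implies P): already at a itself, a forces not P implies not Q but a does not force Q implies P.
a does not force Q implies P: already at a itself, a forces Q but a does not force P.
a lacks atom P, so a does not force P.
So the root a does not force the formula.

No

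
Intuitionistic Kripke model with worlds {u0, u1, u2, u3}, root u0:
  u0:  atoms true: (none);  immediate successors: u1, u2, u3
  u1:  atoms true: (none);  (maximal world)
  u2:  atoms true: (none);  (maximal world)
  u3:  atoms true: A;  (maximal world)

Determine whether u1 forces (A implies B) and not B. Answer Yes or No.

Yes

u1 forces (A implies B) and not B since u1 forces both conjuncts.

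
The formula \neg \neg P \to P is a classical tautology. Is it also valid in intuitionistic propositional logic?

This is double-negation elimination, which is not intuitionistically valid.
A Kripke countermodel: worlds s0, s1; order generated by s0 \le s1; atoms true at each world — s0:{}; s1:{P}.
s0 \nVdash \neg \neg P \to P: already at s0 itself, s0 \Vdash \neg \neg P but s0 \nVdash P.
s0 lacks atom P, so s0 \nVdash P.
So the root s0 does not force the formula.

No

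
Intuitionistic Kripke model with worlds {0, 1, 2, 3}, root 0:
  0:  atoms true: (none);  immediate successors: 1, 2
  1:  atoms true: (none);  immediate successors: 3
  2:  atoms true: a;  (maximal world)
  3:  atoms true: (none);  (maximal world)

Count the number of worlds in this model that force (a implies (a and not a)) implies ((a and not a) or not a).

0: forces it.
1: forces it.
2: forces it.
3: forces it.
Worlds forcing the formula: {0, 1, 2, 3}.

4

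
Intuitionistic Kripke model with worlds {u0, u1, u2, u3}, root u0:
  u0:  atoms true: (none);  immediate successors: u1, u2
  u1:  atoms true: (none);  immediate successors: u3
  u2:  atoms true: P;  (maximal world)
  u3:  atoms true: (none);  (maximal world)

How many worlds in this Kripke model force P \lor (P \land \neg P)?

1

u0: does not force it — u0 \nVdash P \lor (P \land \neg P): neither disjunct is forced at u0.
u1: does not force it — u1 \nVdash P \lor (P \land \neg P): neither disjunct is forced at u1.
u2: forces it.
u3: does not force it — u3 \nVdash P \lor (P \land \neg P): neither disjunct is forced at u3.
Worlds forcing the formula: {u2}.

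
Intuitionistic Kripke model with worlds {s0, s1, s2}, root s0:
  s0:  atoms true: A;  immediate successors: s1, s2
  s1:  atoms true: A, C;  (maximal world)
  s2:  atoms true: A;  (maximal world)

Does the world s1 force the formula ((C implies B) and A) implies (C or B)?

Yes

s1 forces ((C implies B) and A) implies (C or B) vacuously: no world accessible from s1 forces the antecedent (C implies B) and A.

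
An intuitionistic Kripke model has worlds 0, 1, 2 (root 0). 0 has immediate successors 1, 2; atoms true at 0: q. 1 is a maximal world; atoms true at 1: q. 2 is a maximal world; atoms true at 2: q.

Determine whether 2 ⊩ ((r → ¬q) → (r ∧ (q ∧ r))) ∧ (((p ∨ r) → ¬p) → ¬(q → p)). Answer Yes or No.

2 ⊮ ((r → ¬q) → (r ∧ (q ∧ r))) ∧ (((p ∨ r) → ¬p) → ¬(q → p)) since 2 fails (r → ¬q) → (r ∧ (q ∧ r)).

No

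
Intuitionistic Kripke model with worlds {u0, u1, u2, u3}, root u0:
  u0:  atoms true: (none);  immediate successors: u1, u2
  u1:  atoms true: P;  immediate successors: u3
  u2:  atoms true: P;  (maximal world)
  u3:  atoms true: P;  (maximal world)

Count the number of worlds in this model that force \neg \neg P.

4

u0: forces it.
u1: forces it.
u2: forces it.
u3: forces it.
Worlds forcing the formula: {u0, u1, u2, u3}.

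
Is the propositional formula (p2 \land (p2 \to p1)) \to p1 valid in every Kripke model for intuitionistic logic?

This is modus ponens in implicational form, which is intuitionistically derivable.
If a world forces p2 and p2 \to p1, then applying the implication at that world (which is accessible from itself) gives p1.

Yes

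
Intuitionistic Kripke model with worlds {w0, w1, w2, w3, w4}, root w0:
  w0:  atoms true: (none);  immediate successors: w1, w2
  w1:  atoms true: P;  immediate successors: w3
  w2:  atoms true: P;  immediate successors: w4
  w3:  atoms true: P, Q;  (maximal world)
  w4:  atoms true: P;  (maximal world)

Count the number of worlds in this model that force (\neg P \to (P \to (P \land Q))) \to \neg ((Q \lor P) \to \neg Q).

2

w0: does not force it — w0 \nVdash (\neg P \to (P \to (P \land Q))) \to \neg ((Q \lor P) \to \neg Q): already at w0 itself, w0 \Vdash \neg P \to (P \to (P \land Q)) but w0 \nVdash \neg ((Q \lor P) \to \neg Q).
w1: forces it.
w2: does not force it.
w3: forces it.
w4: does not force it.
Worlds forcing the formula: {w1, w3}.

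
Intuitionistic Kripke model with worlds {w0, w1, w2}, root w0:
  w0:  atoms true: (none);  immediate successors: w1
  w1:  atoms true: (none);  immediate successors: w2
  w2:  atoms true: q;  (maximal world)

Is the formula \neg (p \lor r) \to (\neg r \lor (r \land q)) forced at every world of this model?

w0 \Vdash \neg (p \lor r) \to (\neg r \lor (r \land q)): every world accessible from w0 that forces \neg (p \lor r) (namely w0, w1, w2) also forces \neg r \lor (r \land q).
Since the root w0 forces \neg (p \lor r) \to (\neg r \lor (r \land q)) and forcing is persistent (monotone upward), every world forces it.

Yes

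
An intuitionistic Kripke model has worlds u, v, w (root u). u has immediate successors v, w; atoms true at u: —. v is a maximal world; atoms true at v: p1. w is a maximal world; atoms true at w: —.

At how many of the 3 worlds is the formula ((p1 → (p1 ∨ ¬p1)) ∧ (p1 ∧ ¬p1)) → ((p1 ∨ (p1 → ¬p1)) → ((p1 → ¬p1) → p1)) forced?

u: forces it.
v: forces it.
w: forces it.
Worlds forcing the formula: {u, v, w}.

3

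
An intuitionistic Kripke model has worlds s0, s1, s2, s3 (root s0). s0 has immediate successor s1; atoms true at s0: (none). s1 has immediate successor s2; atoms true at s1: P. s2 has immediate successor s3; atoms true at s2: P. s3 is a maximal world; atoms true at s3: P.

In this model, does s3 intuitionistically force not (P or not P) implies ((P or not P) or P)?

Yes

s3 forces not (P or not P) implies ((P or not P) or P) vacuously: no world accessible from s3 forces the antecedent not (P or not P).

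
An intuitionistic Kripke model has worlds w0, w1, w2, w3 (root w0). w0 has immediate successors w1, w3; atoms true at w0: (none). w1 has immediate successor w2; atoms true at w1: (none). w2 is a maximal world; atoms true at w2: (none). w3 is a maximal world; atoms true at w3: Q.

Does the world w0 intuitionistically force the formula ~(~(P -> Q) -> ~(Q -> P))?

w0 ||-/- ~(~(P -> Q) -> ~(Q -> P)) since w0 is accessible from w0 and w0 ||- ~(P -> Q) -> ~(Q -> P).
w0 ||- ~(P -> Q) -> ~(Q -> P) vacuously: no world accessible from w0 forces the antecedent ~(P -> Q).

No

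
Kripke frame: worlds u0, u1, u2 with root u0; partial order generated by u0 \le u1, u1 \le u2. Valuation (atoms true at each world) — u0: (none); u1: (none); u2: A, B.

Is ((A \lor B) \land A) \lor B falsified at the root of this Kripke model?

Yes

u0 \nVdash ((A \lor B) \land A) \lor B: neither disjunct is forced at u0.
u0 \nVdash (A \lor B) \land A since u0 fails A \lor B.
So the root u0 does not force ((A \lor B) \land A) \lor B; the model is a countermodel.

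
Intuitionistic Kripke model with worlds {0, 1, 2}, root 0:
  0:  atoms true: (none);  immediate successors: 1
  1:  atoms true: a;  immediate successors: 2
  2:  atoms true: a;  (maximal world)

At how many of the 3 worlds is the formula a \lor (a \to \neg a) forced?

0: does not force it — 0 \nVdash a \lor (a \to \neg a): neither disjunct is forced at 0.
1: forces it.
2: forces it.
Worlds forcing the formula: {1, 2}.

2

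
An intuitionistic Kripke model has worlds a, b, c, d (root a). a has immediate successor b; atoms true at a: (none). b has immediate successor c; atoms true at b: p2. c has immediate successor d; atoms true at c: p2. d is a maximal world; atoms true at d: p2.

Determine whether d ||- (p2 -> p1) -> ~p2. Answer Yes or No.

Yes

d ||- (p2 -> p1) -> ~p2 vacuously: no world accessible from d forces the antecedent p2 -> p1.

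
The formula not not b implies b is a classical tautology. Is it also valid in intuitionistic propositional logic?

No

This is double-negation elimination, which is not intuitionistically valid.
A Kripke countermodel: worlds s0, s1; order generated by s0 <= s1; atoms true at each world — s0:{}; s1:{b}.
s0 does not force not not b implies b: already at s0 itself, s0 forces not not b but s0 does not force b.
s0 lacks atom b, so s0 does not force b.
So the root s0 does not force the formula.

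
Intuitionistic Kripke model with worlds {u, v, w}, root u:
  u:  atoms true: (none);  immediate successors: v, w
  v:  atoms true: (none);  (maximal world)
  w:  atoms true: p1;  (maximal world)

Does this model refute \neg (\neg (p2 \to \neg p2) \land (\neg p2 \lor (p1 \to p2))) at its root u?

u \Vdash \neg (\neg (p2 \to \neg p2) \land (\neg p2 \lor (p1 \to p2))): no world accessible from u forces \neg (p2 \to \neg p2) \land (\neg p2 \lor (p1 \to p2)).
So the root u forces \neg (\neg (p2 \to \neg p2) \land (\neg p2 \lor (p1 \to p2))); the model is not a countermodel.

No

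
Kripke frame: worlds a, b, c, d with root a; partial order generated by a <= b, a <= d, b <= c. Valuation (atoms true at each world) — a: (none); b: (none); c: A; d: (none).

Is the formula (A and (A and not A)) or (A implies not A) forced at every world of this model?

Not every world: a does not force (A and (A and not A)) or (A implies not A).
a does not force (A and (A and not A)) or (A implies not A): neither disjunct is forced at a.
a does not force A and (A and not A) since a fails A.

No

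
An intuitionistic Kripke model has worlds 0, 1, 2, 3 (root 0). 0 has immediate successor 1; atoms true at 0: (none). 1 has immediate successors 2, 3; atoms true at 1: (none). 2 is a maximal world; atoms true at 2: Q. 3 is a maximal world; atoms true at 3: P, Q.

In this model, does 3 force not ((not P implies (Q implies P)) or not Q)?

3 does not force not ((not P implies (Q implies P)) or not Q) since 3 is accessible from 3 and 3 forces (not P implies (Q implies P)) or not Q.
3 forces (not P implies (Q implies P)) or not Q via the disjunct not P implies (Q implies P).

No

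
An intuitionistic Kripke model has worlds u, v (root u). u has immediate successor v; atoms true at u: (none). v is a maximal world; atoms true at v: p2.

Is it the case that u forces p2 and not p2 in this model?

No

u does not force p2 and not p2 since u fails p2.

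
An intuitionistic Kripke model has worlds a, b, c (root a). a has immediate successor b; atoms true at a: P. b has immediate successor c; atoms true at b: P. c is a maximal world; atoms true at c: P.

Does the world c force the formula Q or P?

c forces Q or P via the disjunct P.

Yes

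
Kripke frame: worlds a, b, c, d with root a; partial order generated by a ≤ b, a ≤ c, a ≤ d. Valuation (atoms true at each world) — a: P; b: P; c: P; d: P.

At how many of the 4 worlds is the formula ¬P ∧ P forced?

0

a: does not force it — a ⊮ ¬P ∧ P since a fails ¬P.
b: does not force it — b ⊮ ¬P ∧ P since b fails ¬P.
c: does not force it — c ⊮ ¬P ∧ P since c fails ¬P.
d: does not force it.
Worlds forcing the formula: { }.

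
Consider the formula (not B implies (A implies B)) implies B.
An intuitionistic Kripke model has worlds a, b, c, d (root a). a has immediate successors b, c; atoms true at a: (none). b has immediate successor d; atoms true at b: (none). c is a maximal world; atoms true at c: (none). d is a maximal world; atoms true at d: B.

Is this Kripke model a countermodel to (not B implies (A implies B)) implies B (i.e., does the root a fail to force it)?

a does not force (not B implies (A implies B)) implies B: already at a itself, a forces not B implies (A implies B) but a does not force B.
a lacks atom B, so a does not force B.
So the root a does not force (not B implies (A implies B)) implies B; the model is a countermodel.

Yes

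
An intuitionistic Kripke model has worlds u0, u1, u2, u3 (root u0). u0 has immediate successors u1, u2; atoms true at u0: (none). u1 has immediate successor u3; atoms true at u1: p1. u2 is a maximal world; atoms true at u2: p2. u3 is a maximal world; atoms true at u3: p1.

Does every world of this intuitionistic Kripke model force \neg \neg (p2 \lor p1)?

Yes

u0 \Vdash \neg \neg (p2 \lor p1): no world accessible from u0 forces \neg (p2 \lor p1).
Since the root u0 forces \neg \neg (p2 \lor p1) and forcing is persistent (monotone upward), every world forces it.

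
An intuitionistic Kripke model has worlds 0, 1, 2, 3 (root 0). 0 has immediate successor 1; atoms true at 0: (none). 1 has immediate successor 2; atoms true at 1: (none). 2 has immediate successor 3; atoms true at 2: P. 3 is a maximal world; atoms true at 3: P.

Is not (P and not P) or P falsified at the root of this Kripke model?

No

0 forces not (P and not P) or P via the disjunct not (P and not P).
So the root 0 forces not (P and not P) or P; the model is not a countermodel.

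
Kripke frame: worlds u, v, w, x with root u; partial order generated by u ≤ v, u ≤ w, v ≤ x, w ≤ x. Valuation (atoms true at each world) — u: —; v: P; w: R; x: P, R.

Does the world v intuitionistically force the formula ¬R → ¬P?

v ⊩ ¬R → ¬P vacuously: no world accessible from v forces the antecedent ¬R.

Yes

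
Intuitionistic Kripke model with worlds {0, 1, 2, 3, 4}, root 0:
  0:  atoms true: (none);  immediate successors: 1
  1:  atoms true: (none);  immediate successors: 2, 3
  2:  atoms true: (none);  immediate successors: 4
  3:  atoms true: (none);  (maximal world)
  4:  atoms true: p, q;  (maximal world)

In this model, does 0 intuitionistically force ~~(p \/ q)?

No

0 ||-/- ~~(p \/ q) since 3 is accessible from 0 and 3 ||- ~(p \/ q).
3 ||- ~(p \/ q): no world accessible from 3 forces p \/ q.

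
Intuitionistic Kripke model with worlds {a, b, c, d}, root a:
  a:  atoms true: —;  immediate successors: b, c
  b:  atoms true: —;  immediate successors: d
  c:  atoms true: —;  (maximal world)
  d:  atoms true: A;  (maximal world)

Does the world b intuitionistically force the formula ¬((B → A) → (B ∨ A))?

No

b ⊮ ¬((B → A) → (B ∨ A)) since d is accessible from b and d ⊩ (B → A) → (B ∨ A).
d ⊩ (B → A) → (B ∨ A): every world accessible from d that forces B → A (namely d) also forces B ∨ A.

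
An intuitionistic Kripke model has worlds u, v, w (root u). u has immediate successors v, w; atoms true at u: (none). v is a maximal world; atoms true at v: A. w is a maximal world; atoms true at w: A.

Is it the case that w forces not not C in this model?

w does not force not not C since w is accessible from w and w forces not C.
w forces not C: no world accessible from w forces C.

No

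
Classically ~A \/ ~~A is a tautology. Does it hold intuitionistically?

This is the weak law of excluded middle, which is not intuitionistically valid.
A Kripke countermodel: worlds a, b, c; order generated by a <= b, a <= c; atoms true at each world — a:{}; b:{A}; c:{}.
a ||-/- ~A \/ ~~A: neither disjunct is forced at a.
a ||-/- ~A since b is accessible from a and b ||- A.
So the root a does not force the formula.

No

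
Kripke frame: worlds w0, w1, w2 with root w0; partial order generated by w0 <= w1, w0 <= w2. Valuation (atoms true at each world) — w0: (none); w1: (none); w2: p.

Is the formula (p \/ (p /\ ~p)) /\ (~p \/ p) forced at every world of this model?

Not every world: w0 ||-/- (p \/ (p /\ ~p)) /\ (~p \/ p).
w0 ||-/- (p \/ (p /\ ~p)) /\ (~p \/ p) since w0 fails p \/ (p /\ ~p).

No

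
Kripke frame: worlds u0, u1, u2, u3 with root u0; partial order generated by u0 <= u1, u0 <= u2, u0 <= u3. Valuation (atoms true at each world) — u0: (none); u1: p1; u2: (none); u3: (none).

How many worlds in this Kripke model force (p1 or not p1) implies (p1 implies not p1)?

u0: does not force it — u0 does not force (p1 or not p1) implies (p1 implies not p1): at the accessible world u1, u1 forces p1 or not p1 but u1 does not force p1 implies not p1.
u1: does not force it — u1 does not force (p1 or not p1) implies (p1 implies not p1): already at u1 itself, u1 forces p1 or not p1 but u1 does not force p1 implies not p1.
u2: forces it.
u3: forces it.
Worlds forcing the formula: {u2, u3}.

2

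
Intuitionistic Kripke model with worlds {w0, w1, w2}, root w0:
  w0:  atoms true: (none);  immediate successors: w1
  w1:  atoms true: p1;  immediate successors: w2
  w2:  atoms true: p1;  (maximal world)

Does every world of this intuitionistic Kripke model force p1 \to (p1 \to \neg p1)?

Not every world: w0 \nVdash p1 \to (p1 \to \neg p1).
w0 \nVdash p1 \to (p1 \to \neg p1): at the accessible world w1, w1 \Vdash p1 but w1 \nVdash p1 \to \neg p1.
w1 \nVdash p1 \to \neg p1: already at w1 itself, w1 \Vdash p1 but w1 \nVdash \neg p1.
w1 \nVdash \neg p1 since w1 is accessible from w1 and w1 \Vdash p1.

No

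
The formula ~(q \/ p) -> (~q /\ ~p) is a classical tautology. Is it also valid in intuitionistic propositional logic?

This is a constructively valid De Morgan direction (negated disjunction to conjunction of negations), which is intuitionistically derivable.
From ~(q \/ p): if q held then q \/ p would, contradiction — so ~q; similarly ~p.

Yes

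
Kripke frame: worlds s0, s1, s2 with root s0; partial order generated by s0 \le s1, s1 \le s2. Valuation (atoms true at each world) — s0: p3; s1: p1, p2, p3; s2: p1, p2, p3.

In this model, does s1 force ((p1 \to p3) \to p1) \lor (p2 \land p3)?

s1 \Vdash ((p1 \to p3) \to p1) \lor (p2 \land p3) via the disjunct (p1 \to p3) \to p1.

Yes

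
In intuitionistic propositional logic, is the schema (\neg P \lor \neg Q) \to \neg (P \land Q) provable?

This is a constructively valid De Morgan direction (disjunction of negations to negated conjunction), which is intuitionistically derivable.
If \neg P holds at a world then no accessible world forces P, hence none forces P \land Q; likewise for \neg Q.

Yes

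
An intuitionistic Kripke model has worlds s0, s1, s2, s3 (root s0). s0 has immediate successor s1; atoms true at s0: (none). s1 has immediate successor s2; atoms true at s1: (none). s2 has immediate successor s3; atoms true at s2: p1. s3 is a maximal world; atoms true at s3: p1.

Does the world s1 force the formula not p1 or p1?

No

s1 does not force not p1 or p1: neither disjunct is forced at s1.
s1 does not force not p1 since s2 is accessible from s1 and s2 forces p1.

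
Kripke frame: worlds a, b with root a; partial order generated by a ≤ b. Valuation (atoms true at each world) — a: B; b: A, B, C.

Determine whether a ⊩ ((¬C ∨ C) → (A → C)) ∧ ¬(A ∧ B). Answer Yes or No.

No

a ⊮ ((¬C ∨ C) → (A → C)) ∧ ¬(A ∧ B) since a fails ¬(A ∧ B).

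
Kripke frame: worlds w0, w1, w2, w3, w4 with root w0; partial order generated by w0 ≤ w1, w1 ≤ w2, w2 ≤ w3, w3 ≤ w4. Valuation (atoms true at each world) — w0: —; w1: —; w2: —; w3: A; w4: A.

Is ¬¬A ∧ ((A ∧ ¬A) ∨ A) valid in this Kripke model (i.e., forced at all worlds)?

Not every world: w0 ⊮ ¬¬A ∧ ((A ∧ ¬A) ∨ A).
w0 ⊮ ¬¬A ∧ ((A ∧ ¬A) ∨ A) since w0 fails (A ∧ ¬A) ∨ A.

No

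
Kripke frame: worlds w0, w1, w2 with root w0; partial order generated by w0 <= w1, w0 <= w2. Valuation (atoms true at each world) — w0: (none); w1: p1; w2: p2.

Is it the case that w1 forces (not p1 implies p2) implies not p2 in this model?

Yes

w1 forces (not p1 implies p2) implies not p2: every world accessible from w1 that forces not p1 implies p2 (namely w1) also forces not p2.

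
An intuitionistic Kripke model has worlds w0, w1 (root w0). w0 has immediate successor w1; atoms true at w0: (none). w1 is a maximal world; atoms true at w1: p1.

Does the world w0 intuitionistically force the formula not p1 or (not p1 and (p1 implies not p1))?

No

w0 does not force not p1 or (not p1 and (p1 implies not p1)): neither disjunct is forced at w0.
w0 does not force not p1 since w1 is accessible from w0 and w1 forces p1.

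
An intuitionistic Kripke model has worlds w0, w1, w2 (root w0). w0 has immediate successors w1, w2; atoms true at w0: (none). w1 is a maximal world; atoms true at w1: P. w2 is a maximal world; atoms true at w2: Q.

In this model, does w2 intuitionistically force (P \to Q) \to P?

w2 \nVdash (P \to Q) \to P: already at w2 itself, w2 \Vdash P \to Q but w2 \nVdash P.
w2 lacks atom P, so w2 \nVdash P.

No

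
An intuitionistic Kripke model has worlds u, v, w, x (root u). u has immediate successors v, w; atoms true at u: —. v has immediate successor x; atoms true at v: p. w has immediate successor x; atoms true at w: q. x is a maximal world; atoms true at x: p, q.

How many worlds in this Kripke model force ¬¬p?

4

u: forces it.
v: forces it.
w: forces it.
x: forces it.
Worlds forcing the formula: {u, v, w, x}.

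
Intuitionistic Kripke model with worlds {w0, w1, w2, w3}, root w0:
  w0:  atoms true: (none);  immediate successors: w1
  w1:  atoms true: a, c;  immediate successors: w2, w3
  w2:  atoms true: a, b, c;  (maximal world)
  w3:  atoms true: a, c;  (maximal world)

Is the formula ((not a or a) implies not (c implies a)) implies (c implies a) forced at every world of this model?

Yes

w0 forces ((not a or a) implies not (c implies a)) implies (c implies a) vacuously: no world accessible from w0 forces the antecedent (not a or a) implies not (c implies a).
Since the root w0 forces ((not a or a) implies not (c implies a)) implies (c implies a) and forcing is persistent (monotone upward), every world forces it.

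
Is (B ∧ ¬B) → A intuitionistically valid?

This is an instance of ex falso quodlibet, which is intuitionistically derivable.
No world can force both B and ¬B, so the antecedent B ∧ ¬B is never forced and the implication holds vacuously at every world.

Yes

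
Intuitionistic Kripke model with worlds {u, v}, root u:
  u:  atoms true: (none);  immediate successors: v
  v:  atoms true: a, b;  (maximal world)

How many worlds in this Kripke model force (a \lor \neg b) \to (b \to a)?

u: forces it.
v: forces it.
Worlds forcing the formula: {u, v}.

2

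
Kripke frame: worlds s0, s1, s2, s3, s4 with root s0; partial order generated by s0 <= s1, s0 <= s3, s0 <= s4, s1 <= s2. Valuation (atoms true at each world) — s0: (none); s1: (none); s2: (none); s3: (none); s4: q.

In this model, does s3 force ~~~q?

Yes

s3 ||- ~~~q: no world accessible from s3 forces ~~q.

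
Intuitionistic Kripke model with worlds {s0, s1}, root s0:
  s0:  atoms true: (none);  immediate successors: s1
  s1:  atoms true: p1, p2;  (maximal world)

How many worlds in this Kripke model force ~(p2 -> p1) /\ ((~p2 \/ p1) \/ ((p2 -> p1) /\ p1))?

0

s0: does not force it — s0 ||-/- ~(p2 -> p1) /\ ((~p2 \/ p1) \/ ((p2 -> p1) /\ p1)) since s0 fails ~(p2 -> p1).
s1: does not force it.
Worlds forcing the formula: { }.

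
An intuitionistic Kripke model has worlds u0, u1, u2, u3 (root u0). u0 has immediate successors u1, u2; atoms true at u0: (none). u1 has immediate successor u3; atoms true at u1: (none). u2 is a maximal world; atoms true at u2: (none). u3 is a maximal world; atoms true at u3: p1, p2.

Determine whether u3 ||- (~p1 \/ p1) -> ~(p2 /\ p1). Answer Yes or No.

No

u3 ||-/- (~p1 \/ p1) -> ~(p2 /\ p1): already at u3 itself, u3 ||- ~p1 \/ p1 but u3 ||-/- ~(p2 /\ p1).
u3 ||-/- ~(p2 /\ p1) since u3 is accessible from u3 and u3 ||- p2 /\ p1.
u3 ||- p2 /\ p1 since u3 forces both conjuncts.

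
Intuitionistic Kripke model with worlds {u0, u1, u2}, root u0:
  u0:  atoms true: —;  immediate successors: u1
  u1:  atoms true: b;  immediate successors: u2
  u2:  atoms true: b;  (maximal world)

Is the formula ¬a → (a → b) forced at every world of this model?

Yes

u0 ⊩ ¬a → (a → b): every world accessible from u0 that forces ¬a (namely u0, u1, u2) also forces a → b.
Since the root u0 forces ¬a → (a → b) and forcing is persistent (monotone upward), every world forces it.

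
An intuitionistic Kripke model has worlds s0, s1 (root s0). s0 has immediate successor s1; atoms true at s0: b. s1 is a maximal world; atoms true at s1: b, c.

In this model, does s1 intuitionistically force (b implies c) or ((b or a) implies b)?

s1 forces (b implies c) or ((b or a) implies b) via the disjunct b implies c.

Yes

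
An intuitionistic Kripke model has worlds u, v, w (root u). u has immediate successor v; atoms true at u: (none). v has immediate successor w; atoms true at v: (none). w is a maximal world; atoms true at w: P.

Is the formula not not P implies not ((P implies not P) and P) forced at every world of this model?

u forces not not P implies not ((P implies not P) and P): every world accessible from u that forces not not P (namely u, v, w) also forces not ((P implies not P) and P).
Since the root u forces not not P implies not ((P implies not P) and P) and forcing is persistent (monotone upward), every world forces it.

Yes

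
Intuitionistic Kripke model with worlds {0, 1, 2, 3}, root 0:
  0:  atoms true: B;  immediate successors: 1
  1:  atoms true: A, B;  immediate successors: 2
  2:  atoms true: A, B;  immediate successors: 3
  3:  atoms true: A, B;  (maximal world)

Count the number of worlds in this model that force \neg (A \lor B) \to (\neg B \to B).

4

0: forces it.
1: forces it.
2: forces it.
3: forces it.
Worlds forcing the formula: {0, 1, 2, 3}.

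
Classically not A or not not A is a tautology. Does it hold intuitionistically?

This is the weak law of excluded middle, which is not intuitionistically valid.
A Kripke countermodel: worlds u0, u1, u2; order generated by u0 <= u1, u0 <= u2; atoms true at each world — u0:{}; u1:{A}; u2:{}.
u0 does not force not A or not not A: neither disjunct is forced at u0.
u0 does not force not A since u1 is accessible from u0 and u1 forces A.
So the root u0 does not force the formula.

No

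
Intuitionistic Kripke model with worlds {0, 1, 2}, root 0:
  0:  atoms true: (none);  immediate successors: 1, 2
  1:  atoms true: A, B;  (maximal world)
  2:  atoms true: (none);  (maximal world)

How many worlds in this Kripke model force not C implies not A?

1

0: does not force it — 0 does not force not C implies not A: already at 0 itself, 0 forces not C but 0 does not force not A.
1: does not force it — 1 does not force not C implies not A: already at 1 itself, 1 forces not C but 1 does not force not A.
2: forces it.
Worlds forcing the formula: {2}.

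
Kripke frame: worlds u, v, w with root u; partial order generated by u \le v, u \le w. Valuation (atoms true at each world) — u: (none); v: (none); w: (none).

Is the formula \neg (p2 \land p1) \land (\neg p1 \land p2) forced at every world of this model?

No

Not every world: u \nVdash \neg (p2 \land p1) \land (\neg p1 \land p2).
u \nVdash \neg (p2 \land p1) \land (\neg p1 \land p2) since u fails \neg p1 \land p2.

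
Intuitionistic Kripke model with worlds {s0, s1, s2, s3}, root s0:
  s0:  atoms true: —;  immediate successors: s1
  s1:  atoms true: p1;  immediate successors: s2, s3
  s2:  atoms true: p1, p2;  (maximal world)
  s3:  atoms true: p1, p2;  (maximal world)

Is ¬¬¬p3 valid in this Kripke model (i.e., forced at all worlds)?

s0 ⊩ ¬¬¬p3: no world accessible from s0 forces ¬¬p3.
Since the root s0 forces ¬¬¬p3 and forcing is persistent (monotone upward), every world forces it.

Yes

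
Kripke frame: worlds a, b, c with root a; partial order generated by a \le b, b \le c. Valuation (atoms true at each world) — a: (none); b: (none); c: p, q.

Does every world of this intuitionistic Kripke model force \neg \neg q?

a \Vdash \neg \neg q: no world accessible from a forces \neg q.
Since the root a forces \neg \neg q and forcing is persistent (monotone upward), every world forces it.

Yes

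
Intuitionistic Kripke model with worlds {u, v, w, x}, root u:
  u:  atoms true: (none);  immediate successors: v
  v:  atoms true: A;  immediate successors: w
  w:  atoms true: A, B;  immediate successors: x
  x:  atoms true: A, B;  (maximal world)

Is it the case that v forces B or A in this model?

v forces B or A via the disjunct A.

Yes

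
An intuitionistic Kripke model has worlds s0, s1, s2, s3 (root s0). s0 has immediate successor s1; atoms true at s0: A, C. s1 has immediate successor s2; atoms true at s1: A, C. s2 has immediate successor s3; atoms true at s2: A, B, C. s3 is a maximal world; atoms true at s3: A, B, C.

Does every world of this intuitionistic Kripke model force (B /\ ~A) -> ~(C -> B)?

Yes

s0 ||- (B /\ ~A) -> ~(C -> B) vacuously: no world accessible from s0 forces the antecedent B /\ ~A.
Since the root s0 forces (B /\ ~A) -> ~(C -> B) and forcing is persistent (monotone upward), every world forces it.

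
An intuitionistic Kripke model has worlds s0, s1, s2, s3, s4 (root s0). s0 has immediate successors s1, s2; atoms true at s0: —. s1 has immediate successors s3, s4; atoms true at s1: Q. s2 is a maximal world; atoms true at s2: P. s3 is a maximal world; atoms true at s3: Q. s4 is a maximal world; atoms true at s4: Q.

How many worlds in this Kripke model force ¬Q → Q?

3

s0: does not force it — s0 ⊮ ¬Q → Q: at the accessible world s2, s2 ⊩ ¬Q but s2 ⊮ Q.
s1: forces it.
s2: does not force it.
s3: forces it.
s4: forces it.
Worlds forcing the formula: {s1, s3, s4}.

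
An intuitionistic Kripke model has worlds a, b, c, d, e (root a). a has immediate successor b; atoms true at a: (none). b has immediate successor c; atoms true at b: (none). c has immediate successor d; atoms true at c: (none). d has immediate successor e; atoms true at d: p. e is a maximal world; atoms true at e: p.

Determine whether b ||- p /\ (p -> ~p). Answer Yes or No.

No

b ||-/- p /\ (p -> ~p) since b fails p.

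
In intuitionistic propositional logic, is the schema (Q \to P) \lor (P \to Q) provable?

This is the Gödel–Dummett linearity axiom, which is not intuitionistically valid.
A Kripke countermodel: worlds 0, 1, 2; order generated by 0 \le 1, 0 \le 2; atoms true at each world — 0:{}; 1:{Q}; 2:{P}.
0 \nVdash (Q \to P) \lor (P \to Q): neither disjunct is forced at 0.
0 \nVdash Q \to P: at the accessible world 1, 1 \Vdash Q but 1 \nVdash P.
1 lacks atom P, so 1 \nVdash P.
So the root 0 does not force the formula.

No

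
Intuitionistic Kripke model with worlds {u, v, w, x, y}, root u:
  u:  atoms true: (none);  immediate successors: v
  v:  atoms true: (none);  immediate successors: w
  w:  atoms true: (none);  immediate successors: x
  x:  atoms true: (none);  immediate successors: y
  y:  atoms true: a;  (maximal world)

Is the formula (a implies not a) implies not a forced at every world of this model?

Yes

u forces (a implies not a) implies not a vacuously: no world accessible from u forces the antecedent a implies not a.
Since the root u forces (a implies not a) implies not a and forcing is persistent (monotone upward), every world forces it.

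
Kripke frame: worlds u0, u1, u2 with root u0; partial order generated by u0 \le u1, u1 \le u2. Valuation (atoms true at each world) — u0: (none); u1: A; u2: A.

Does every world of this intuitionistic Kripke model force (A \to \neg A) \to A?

Yes

u0 \Vdash (A \to \neg A) \to A vacuously: no world accessible from u0 forces the antecedent A \to \neg A.
Since the root u0 forces (A \to \neg A) \to A and forcing is persistent (monotone upward), every world forces it.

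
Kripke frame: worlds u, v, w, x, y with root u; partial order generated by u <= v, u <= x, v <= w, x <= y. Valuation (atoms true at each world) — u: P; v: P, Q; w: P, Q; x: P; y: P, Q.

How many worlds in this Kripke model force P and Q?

u: does not force it — u does not force P and Q since u fails Q.
v: forces it.
w: forces it.
x: does not force it — x does not force P and Q since x fails Q.
y: forces it.
Worlds forcing the formula: {v, w, y}.

3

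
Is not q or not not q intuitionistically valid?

No

This is the weak law of excluded middle, which is not intuitionistically valid.
A Kripke countermodel: worlds w0, w1, w2; order generated by w0 <= w1, w0 <= w2; atoms true at each world — w0:{}; w1:{q}; w2:{}.
w0 does not force not q or not not q: neither disjunct is forced at w0.
w0 does not force not q since w1 is accessible from w0 and w1 forces q.
So the root w0 does not force the formula.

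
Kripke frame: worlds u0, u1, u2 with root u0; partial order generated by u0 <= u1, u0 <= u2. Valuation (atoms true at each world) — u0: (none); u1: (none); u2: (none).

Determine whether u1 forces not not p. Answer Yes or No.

No

u1 does not force not not p since u1 is accessible from u1 and u1 forces not p.
u1 forces not p: no world accessible from u1 forces p.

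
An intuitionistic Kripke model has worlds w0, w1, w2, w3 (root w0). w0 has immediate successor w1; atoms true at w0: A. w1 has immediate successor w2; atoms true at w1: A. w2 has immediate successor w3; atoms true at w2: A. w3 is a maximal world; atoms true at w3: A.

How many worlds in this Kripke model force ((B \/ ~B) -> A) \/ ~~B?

4

w0: forces it.
w1: forces it.
w2: forces it.
w3: forces it.
Worlds forcing the formula: {w0, w1, w2, w3}.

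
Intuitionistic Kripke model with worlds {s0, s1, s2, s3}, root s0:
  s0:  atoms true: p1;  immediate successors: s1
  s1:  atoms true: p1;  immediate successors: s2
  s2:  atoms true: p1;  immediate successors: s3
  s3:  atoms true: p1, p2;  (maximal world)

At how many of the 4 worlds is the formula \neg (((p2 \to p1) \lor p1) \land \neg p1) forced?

4

s0: forces it.
s1: forces it.
s2: forces it.
s3: forces it.
Worlds forcing the formula: {s0, s1, s2, s3}.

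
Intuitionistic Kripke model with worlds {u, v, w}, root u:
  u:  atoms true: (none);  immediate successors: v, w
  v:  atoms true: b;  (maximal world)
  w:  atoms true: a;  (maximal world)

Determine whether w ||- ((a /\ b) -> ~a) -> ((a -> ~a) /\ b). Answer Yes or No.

No

w ||-/- ((a /\ b) -> ~a) -> ((a -> ~a) /\ b): already at w itself, w ||- (a /\ b) -> ~a but w ||-/- (a -> ~a) /\ b.
w ||-/- (a -> ~a) /\ b since w fails a -> ~a.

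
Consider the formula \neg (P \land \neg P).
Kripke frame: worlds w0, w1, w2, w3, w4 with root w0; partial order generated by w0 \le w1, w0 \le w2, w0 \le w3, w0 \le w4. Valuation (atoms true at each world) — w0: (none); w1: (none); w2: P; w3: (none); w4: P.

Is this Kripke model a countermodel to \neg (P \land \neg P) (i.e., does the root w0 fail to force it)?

No

w0 \Vdash \neg (P \land \neg P): no world accessible from w0 forces P \land \neg P.
So the root w0 forces \neg (P \land \neg P); the model is not a countermodel.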